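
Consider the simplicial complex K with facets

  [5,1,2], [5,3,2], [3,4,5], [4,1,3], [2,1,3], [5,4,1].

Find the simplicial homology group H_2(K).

K has 5 vertices, 9 edges, 6 triangles.
rank ∂_2 = 5, rank ∂_3 = 0 ⇒ b_2 = 6 − 5 − 0 = 1. So H_2 ≅ Z.

H_2 = Z.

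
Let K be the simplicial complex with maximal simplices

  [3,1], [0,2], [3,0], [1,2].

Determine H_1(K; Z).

H_1 ≅ Z.

We work with the vertex ordering 0 < 1 < 2 < 3. The simplices of K, each written with vertices in increasing order, are:

  0-simplices (4): [0], [1], [2], [3]
  1-simplices (4): [0,2], [0,3], [1,2], [1,3]

giving chain groups C_0 ≅ Z^4, C_1 ≅ Z^4.

Boundary ∂_1: C_1 → C_0 sends each edge [p,q] (with p < q) to q − p.
As a 4×4 matrix over Z this has rank 3, with invariant factors (1,1,1).

From H_k ≅ ker(∂_k) / im(∂_{k+1}) we obtain:

  H_1: rank ker ∂_1 − rank ∂_2 = (4 − 3) − 0 = 1, and there is no ∂_2, so H_1 ≅ Z.

(K is a triangulation of the circle S^1.)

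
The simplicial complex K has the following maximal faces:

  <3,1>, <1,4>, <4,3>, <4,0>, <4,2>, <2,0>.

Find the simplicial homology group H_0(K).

H_0 = Z.

Order the vertices as 0 < 1 < 2 < 3 < 4. Listing each simplex with vertices in this order, K has dimension 1 with simplices:

  0-simplices (5): [0], [1], [2], [3], [4]
  1-simplices (6): [0,2], [0,4], [1,3], [1,4], [2,4], [3,4]

giving chain groups C_0 ≅ Z^5, C_1 ≅ Z^6.

Boundary ∂_1: C_1 → C_0 maps an edge to its endpoints' difference, ∂[p,q] = q − p.
This gives a 5×6 integer matrix of rank 4; reducing to Smith normal form yields diagonal entries (1,1,1,1).

Computing H_k = (kernel of ∂_k) / (image of ∂_{k+1}):

  H_0: rank C_0 − rank ∂_1 = 5 − 4 = 1, and the invariant factors of ∂_1 are all 1, so H_0 ≅ Z.

(K is a triangulation of a wedge of 2 circles.)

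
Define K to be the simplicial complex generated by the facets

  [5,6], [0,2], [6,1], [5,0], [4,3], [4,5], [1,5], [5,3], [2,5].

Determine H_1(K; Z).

Take the total order 0 < 1 < 2 < 3 < 4 < 5 < 6 on the vertex set. Then K (dimension 1) consists of the simplices:

  0-simplices (7): [0], [1], [2], [3], [4], [5], [6]
  1-simplices (9): [0,2], [0,5], [1,5], [1,6], [2,5], [3,4], [3,5], [4,5], [5,6]

so the chain groups are C_0 ≅ Z^7, C_1 ≅ Z^9.

∂_1: C_1 → C_0 sends each edge [p,q] (with p < q) to q − p.
This gives a 7×9 integer matrix of rank 6; reducing to Smith normal form yields diagonal entries (1,1,1,1,1,1).

Reading off H_k = ker ∂_k / im ∂_{k+1}:

  H_1: rank ker ∂_1 − rank ∂_2 = (9 − 6) − 0 = 3, and there is no ∂_2, so H_1 = Z^3.

H_1 = Z^3.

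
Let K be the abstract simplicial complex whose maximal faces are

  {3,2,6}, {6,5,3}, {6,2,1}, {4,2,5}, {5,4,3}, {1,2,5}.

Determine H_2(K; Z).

Fix the vertex order 1 < 2 < 3 < 4 < 5 < 6 and write every simplex with vertices in increasing order. Then dim K = 2 and the simplices of K are:

  0-simplices (6): [1], [2], [3], [4], [5], [6]
  1-simplices (12): [1,2], [1,5], [1,6], [2,3], [2,4], [2,5], [2,6], [3,4], [3,5], [3,6], [4,5], [5,6]
  2-simplices (6): [1,2,5], [1,2,6], [2,3,6], [2,4,5], [3,4,5], [3,5,6]

giving chain groups C_0 ≅ Z^6, C_1 ≅ Z^12, C_2 ≅ Z^6.

Boundary ∂_1: C_1 → C_0 maps an edge to its endpoints' difference, ∂[p,q] = q − p.
This gives a 6×12 integer matrix of rank 5; reducing to Smith normal form yields diagonal entries (1,1,1,1,1).

∂_2: C_2 → C_1 sends each 2-simplex [p,q,r] to [q,r] − [p,r] + [p,q]. For instance
  ∂[3,4,5] = [4,5] − [3,5] + [3,4],
  ∂[1,2,6] = [2,6] − [1,6] + [1,2].
This gives a 12×6 integer matrix of rank 6; reducing to Smith normal form yields diagonal entries (1,1,1,1,1,1).

Reading off H_k = ker ∂_k / im ∂_{k+1}:

  H_2: rank ker ∂_2 − rank ∂_3 = (6 − 6) − 0 = 0, and there is no ∂_3, so H_2 = 0.

(K is a triangulation of the cylinder S^1 x I.)

H_2 = 0.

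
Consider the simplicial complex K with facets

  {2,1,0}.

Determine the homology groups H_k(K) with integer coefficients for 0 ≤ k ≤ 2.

H_0 = Z,  H_1 = 0,  H_2 = 0.

Order the vertices as 0 < 1 < 2. Listing each simplex with vertices in this order, K has dimension 2 with simplices:

  0-simplices (3): [0], [1], [2]
  1-simplices (3): [0,1], [0,2], [1,2]
  2-simplices (1): [0,1,2]

Hence C_0 ≅ Z^3, C_1 ≅ Z^3, C_2 ≅ Z^1.

Boundary ∂_1: C_1 → C_0 sends each edge [p,q] (with p < q) to q − p. For instance
  ∂[0,1] = [1] − [0].
The resulting 3×3 matrix has rank 2, and its Smith normal form has invariant factors (1,1).

Boundary ∂_2: C_2 → C_1 sends each 2-simplex [p,q,r] to [q,r] − [p,r] + [p,q]. For instance
  ∂[0,1,2] = [1,2] − [0,2] + [0,1].
The 3×1 boundary matrix has rank 1 and Smith normal form diag(1).

Computing H_k = (kernel of ∂_k) / (image of ∂_{k+1}):

  H_0: rank C_0 − rank ∂_1 = 3 − 2 = 1, and the invariant factors of ∂_1 are all 1, so H_0 = Z.
  H_1: rank ker ∂_1 − rank ∂_2 = (3 − 2) − 1 = 0, and the invariant factors of ∂_2 are all 1, so H_1 = 0.
  H_2: rank ker ∂_2 − rank ∂_3 = (1 − 1) − 0 = 0, and there is no ∂_3, so H_2 = 0.

As a check, the Euler characteristic is 3 − 3 + 1 = 1, which agrees with 1 − 0 + 0 = 1.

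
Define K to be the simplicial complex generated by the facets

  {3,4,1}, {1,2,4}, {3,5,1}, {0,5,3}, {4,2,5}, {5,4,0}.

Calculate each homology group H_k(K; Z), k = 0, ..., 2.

Take the total order 0 < 1 < 2 < 3 < 4 < 5 on the vertex set. Then K (dimension 2) consists of the simplices:

  0-simplices (6): [0], [1], [2], [3], [4], [5]
  1-simplices (12): [0,3], [0,4], [0,5], [1,2], [1,3], [1,4], [1,5], [2,4], [2,5], [3,4], [3,5], [4,5]
  2-simplices (6): [0,3,5], [0,4,5], [1,2,4], [1,3,4], [1,3,5], [2,4,5]

so the chain groups are C_0 ≅ Z^6, C_1 ≅ Z^12, C_2 ≅ Z^6.

∂_1: C_1 → C_0 is given by ∂[p,q] = [q] − [p]. For instance
  ∂[1,3] = [3] − [1].
The resulting 6×12 matrix has rank 5, and its Smith normal form has invariant factors (1,1,1,1,1).

Boundary ∂_2: C_2 → C_1 sends each 2-simplex [p,q,r] to [q,r] − [p,r] + [p,q]. For instance
  ∂[0,3,5] = [3,5] − [0,5] + [0,3],
  ∂[1,2,4] = [2,4] − [1,4] + [1,2].
As a 12×6 matrix over Z this has rank 6, with invariant factors (1,1,1,1,1,1).

Computing H_k = (kernel of ∂_k) / (image of ∂_{k+1}):

  H_0: rank C_0 − rank ∂_1 = 6 − 5 = 1, and the invariant factors of ∂_1 are all 1, so H_0 ≅ Z.
  H_1: rank ker ∂_1 − rank ∂_2 = (12 − 5) − 6 = 1, and the invariant factors of ∂_2 are all 1, so H_1 ≅ Z.
  H_2: rank ker ∂_2 − rank ∂_3 = (6 − 6) − 0 = 0, and there is no ∂_3, so H_2 ≅ 0.

As a check, the Euler characteristic is 6 − 12 + 6 = 0, which agrees with 1 − 1 + 0 = 0.
(K is a triangulation of the cylinder S^1 x I.)

H_0 ≅ Z,  H_1 ≅ Z,  H_2 = 0.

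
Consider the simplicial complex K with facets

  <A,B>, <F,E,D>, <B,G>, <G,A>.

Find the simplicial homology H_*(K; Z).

K has 6 vertices, 6 edges, 1 triangle.
rank ∂_0 = 0, rank ∂_1 = 4 ⇒ b_0 = 6 − 0 − 4 = 2; all invariant factors of ∂_1 are 1 so no torsion. So H_0 = Z^2.
rank ∂_1 = 4, rank ∂_2 = 1 ⇒ b_1 = 6 − 4 − 1 = 1; all invariant factors of ∂_2 are 1 so no torsion. So H_1 = Z.
rank ∂_2 = 1, rank ∂_3 = 0 ⇒ b_2 = 1 − 1 − 0 = 0. So H_2 = 0.

H_0 = Z^2,  H_1 = Z,  H_2 = 0.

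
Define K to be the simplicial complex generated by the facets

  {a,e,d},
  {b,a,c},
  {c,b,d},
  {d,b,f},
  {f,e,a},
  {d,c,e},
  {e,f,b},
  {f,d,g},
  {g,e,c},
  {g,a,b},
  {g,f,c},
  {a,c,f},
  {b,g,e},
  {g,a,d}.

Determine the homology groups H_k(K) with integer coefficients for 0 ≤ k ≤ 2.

H_0 = Z,  H_1 = Z^2,  H_2 = Z.

Fix the vertex order a < b < c < d < e < f < g and write every simplex with vertices in increasing order. Then dim K = 2 and the simplices of K are:

  0-simplices (7): a, b, c, d, e, f, g
  1-simplices (21): ab, ac, ad, ae, af, ag, bc, bd, be, bf, bg, cd, ce, cf, cg, de, df, dg, ef, eg, fg
  2-simplices (14): abc, abg, acf, ade, adg, aef, bcd, bdf, bef, beg, cde, ceg, cfg, dfg

so the chain groups are C_0 ≅ Z^7, C_1 ≅ Z^21, C_2 ≅ Z^14.

∂_1: C_1 → C_0 sends each edge [p,q] (with p < q) to q − p. For instance
  ∂bf = f − b.
As a 7×21 matrix over Z this has rank 6, with invariant factors (1,1,1,1,1,1).

The boundary map ∂_2: C_2 → C_1 sends each 2-simplex [p,q,r] to [q,r] − [p,r] + [p,q]. For instance
  ∂ceg = eg − cg + ce,
  ∂acf = cf − af + ac.
This gives a 21×14 integer matrix of rank 13; reducing to Smith normal form yields diagonal entries (1,1,1,1,1,1,1,1,1,1,1,1,1).

Reading off H_k = ker ∂_k / im ∂_{k+1}:

  H_0: rank C_0 − rank ∂_1 = 7 − 6 = 1, and the invariant factors of ∂_1 are all 1, so H_0 ≅ Z.
  H_1: rank ker ∂_1 − rank ∂_2 = (21 − 6) − 13 = 2, and the invariant factors of ∂_2 are all 1, so H_1 ≅ Z^2.
  H_2: rank ker ∂_2 − rank ∂_3 = (14 − 13) − 0 = 1, and there is no ∂_3, so H_2 ≅ Z.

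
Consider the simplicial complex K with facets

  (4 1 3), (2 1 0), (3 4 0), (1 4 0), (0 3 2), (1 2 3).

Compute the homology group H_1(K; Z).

H_1 ≅ 0.

K has 5 vertices, 9 edges, 6 triangles.
rank ∂_1 = 4, rank ∂_2 = 5 ⇒ b_1 = 9 − 4 − 5 = 0; all invariant factors of ∂_2 are 1 so no torsion. So H_1 = 0.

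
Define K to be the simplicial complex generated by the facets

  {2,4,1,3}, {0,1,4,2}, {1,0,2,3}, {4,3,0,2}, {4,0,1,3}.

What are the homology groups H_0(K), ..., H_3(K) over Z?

H_0 ≅ Z,  H_1 = 0,  H_2 = 0,  H_3 ≅ Z.

Fix the vertex order 0 < 1 < 2 < 3 < 4 and write every simplex with vertices in increasing order. Then dim K = 3 and the simplices of K are:

  0-simplices (5): [0], [1], [2], [3], [4]
  1-simplices (10): [0,1], [0,2], [0,3], [0,4], [1,2], [1,3], [1,4], [2,3], [2,4], [3,4]
  2-simplices (10): [0,1,2], [0,1,3], [0,1,4], [0,2,3], [0,2,4], [0,3,4], [1,2,3], [1,2,4], [1,3,4], [2,3,4]
  3-simplices (5): [0,1,2,3], [0,1,2,4], [0,1,3,4], [0,2,3,4], [1,2,3,4]

so the chain groups are C_0 ≅ Z^5, C_1 ≅ Z^10, C_2 ≅ Z^10, C_3 ≅ Z^5.

Boundary ∂_1: C_1 → C_0 maps an edge to its endpoints' difference, ∂[p,q] = q − p. For instance
  ∂[0,3] = [3] − [0].
This gives a 5×10 integer matrix of rank 4; reducing to Smith normal form yields diagonal entries (1,1,1,1).

∂_2: C_2 → C_1 maps a triangle to the signed sum of its edges. For instance
  ∂[1,3,4] = [3,4] − [1,4] + [1,3],
  ∂[0,1,4] = [1,4] − [0,4] + [0,1].
This gives a 10×10 integer matrix of rank 6; reducing to Smith normal form yields diagonal entries (1,1,1,1,1,1).

Boundary ∂_3: C_3 → C_2 sends each 3-simplex σ to the alternating sum Σ_i (−1)^i (σ with its i-th vertex removed). For instance
  ∂[0,2,3,4] = [2,3,4] − [0,3,4] + [0,2,4] − [0,2,3],
  ∂[0,1,2,3] = [1,2,3] − [0,2,3] + [0,1,3] − [0,1,2].
The resulting 10×5 matrix has rank 4, and its Smith normal form has invariant factors (1,1,1,1).

Now H_k = ker ∂_k / im ∂_{k+1}, so:

  H_0: rank C_0 − rank ∂_1 = 5 − 4 = 1, and the invariant factors of ∂_1 are all 1, so H_0 = Z.
  H_1: rank ker ∂_1 − rank ∂_2 = (10 − 4) − 6 = 0, and the invariant factors of ∂_2 are all 1, so H_1 = 0.
  H_2: rank ker ∂_2 − rank ∂_3 = (10 − 6) − 4 = 0, and the invariant factors of ∂_3 are all 1, so H_2 = 0.
  H_3: rank ker ∂_3 − rank ∂_4 = (5 − 4) − 0 = 1, and there is no ∂_4, so H_3 = Z.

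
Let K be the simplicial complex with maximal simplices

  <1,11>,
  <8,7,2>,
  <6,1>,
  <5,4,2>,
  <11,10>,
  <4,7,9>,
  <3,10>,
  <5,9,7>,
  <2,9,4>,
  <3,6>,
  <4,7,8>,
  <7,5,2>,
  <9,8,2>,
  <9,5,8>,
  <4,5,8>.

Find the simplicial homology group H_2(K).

K has 11 vertices, 20 edges, 10 triangles.
rank ∂_2 = 10, rank ∂_3 = 0 ⇒ b_2 = 10 − 10 − 0 = 0. So H_2 = 0.

H_2 = 0.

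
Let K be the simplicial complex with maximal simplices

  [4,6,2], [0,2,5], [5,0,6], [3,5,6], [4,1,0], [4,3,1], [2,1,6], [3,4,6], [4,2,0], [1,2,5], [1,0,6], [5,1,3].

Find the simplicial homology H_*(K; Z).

H_0 = Z,  H_1 = Z/2,  H_2 = 0.

We work with the vertex ordering 0 < 1 < 2 < 3 < 4 < 5 < 6. The simplices of K, each written with vertices in increasing order, are:

  0-simplices (7): [0], [1], [2], [3], [4], [5], [6]
  1-simplices (18): [0,1], [0,2], [0,4], [0,5], [0,6], [1,2], [1,3], [1,4], [1,5], [1,6], [2,4], [2,5], [2,6], [3,4], [3,5], [3,6], [4,6], [5,6]
  2-simplices (12): [0,1,4], [0,1,6], [0,2,4], [0,2,5], [0,5,6], [1,2,5], [1,2,6], [1,3,4], [1,3,5], [2,4,6], [3,4,6], [3,5,6]

so the chain groups are C_0 ≅ Z^7, C_1 ≅ Z^18, C_2 ≅ Z^12.

Boundary ∂_1: C_1 → C_0 sends each edge [p,q] (with p < q) to q − p.
As a 7×18 matrix over Z this has rank 6, with invariant factors (1,1,1,1,1,1).

The boundary map ∂_2: C_2 → C_1 acts by ∂[p,q,r] = [q,r] − [p,r] + [p,q]. For instance
  ∂[0,1,4] = [1,4] − [0,4] + [0,1],
  ∂[0,5,6] = [5,6] − [0,6] + [0,5].
As a 18×12 matrix over Z this has rank 12, with invariant factors (1,1,1,1,1,1,1,1,1,1,1,2).

Reading off H_k = ker ∂_k / im ∂_{k+1}:

  H_0: rank C_0 − rank ∂_1 = 7 − 6 = 1, and the invariant factors of ∂_1 are all 1, so H_0 ≅ Z.
  H_1: rank ker ∂_1 − rank ∂_2 = (18 − 6) − 12 = 0, and ∂_2 has invariant factor 2 > 1, so H_1 ≅ Z/2.
  H_2: rank ker ∂_2 − rank ∂_3 = (12 − 12) − 0 = 0, and there is no ∂_3, so H_2 ≅ 0.

As a check, the Euler characteristic is 7 − 18 + 12 = 1, which agrees with 1 − 0 + 0 = 1.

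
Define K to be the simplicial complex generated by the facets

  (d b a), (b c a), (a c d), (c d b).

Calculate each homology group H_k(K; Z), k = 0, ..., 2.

H_0 = Z,  H_1 = 0,  H_2 = Z.

We work with the vertex ordering a < b < c < d. The simplices of K, each written with vertices in increasing order, are:

  0-simplices (4): a, b, c, d
  1-simplices (6): ab, ac, ad, bc, bd, cd
  2-simplices (4): abc, abd, acd, bcd

Hence C_0 ≅ Z^4, C_1 ≅ Z^6, C_2 ≅ Z^4.

∂_1: C_1 → C_0 maps an edge to its endpoints' difference, ∂[p,q] = q − p. For instance
  ∂cd = d − c.
The 4×6 boundary matrix has rank 3 and Smith normal form diag(1,1,1).

∂_2: C_2 → C_1 acts by ∂[p,q,r] = [q,r] − [p,r] + [p,q]. For instance
  ∂abd = bd − ad + ab,
  ∂acd = cd − ad + ac.
As a 6×4 matrix over Z this has rank 3, with invariant factors (1,1,1).

Now H_k = ker ∂_k / im ∂_{k+1}, so:

  H_0: rank C_0 − rank ∂_1 = 4 − 3 = 1, and the invariant factors of ∂_1 are all 1, so H_0 = Z.
  H_1: rank ker ∂_1 − rank ∂_2 = (6 − 3) − 3 = 0, and the invariant factors of ∂_2 are all 1, so H_1 = 0.
  H_2: rank ker ∂_2 − rank ∂_3 = (4 − 3) − 0 = 1, and there is no ∂_3, so H_2 = Z.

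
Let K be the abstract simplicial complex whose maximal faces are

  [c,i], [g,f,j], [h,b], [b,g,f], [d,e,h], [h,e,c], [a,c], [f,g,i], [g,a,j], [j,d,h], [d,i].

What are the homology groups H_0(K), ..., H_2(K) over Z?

H_0 = Z,  H_1 = Z^4,  H_2 = 0.

K has 10 vertices, 20 edges, 7 triangles.
rank ∂_0 = 0, rank ∂_1 = 9 ⇒ b_0 = 10 − 0 − 9 = 1; all invariant factors of ∂_1 are 1 so no torsion. So H_0 ≅ Z.
rank ∂_1 = 9, rank ∂_2 = 7 ⇒ b_1 = 20 − 9 − 7 = 4; all invariant factors of ∂_2 are 1 so no torsion. So H_1 ≅ Z^4.
rank ∂_2 = 7, rank ∂_3 = 0 ⇒ b_2 = 7 − 7 − 0 = 0. So H_2 ≅ 0.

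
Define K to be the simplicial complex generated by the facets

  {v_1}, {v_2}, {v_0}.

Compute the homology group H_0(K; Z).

Fix the vertex order v_0 < v_1 < v_2 and write every simplex with vertices in increasing order. Then dim K = 0 and the simplices of K are:

  0-simplices (3): [v_0], [v_1], [v_2]

Hence C_0 ≅ Z^3.

Computing H_k = (kernel of ∂_k) / (image of ∂_{k+1}):

  H_0: rank C_0 − rank ∂_1 = 3 − 0 = 3, and there is no ∂_1, so H_0 = Z^3.

(K is a triangulation of a set of 3 points.)

H_0 = Z^3.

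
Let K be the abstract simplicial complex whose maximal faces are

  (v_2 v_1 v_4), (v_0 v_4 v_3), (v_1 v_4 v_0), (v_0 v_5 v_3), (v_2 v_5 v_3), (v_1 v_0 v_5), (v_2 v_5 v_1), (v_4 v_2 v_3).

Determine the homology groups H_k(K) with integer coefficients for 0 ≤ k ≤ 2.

Take the total order v_0 < v_1 < v_2 < v_3 < v_4 < v_5 on the vertex set. Then K (dimension 2) consists of the simplices:

  0-simplices (6): [v_0], [v_1], [v_2], [v_3], [v_4], [v_5]
  1-simplices (12): [v_0,v_1], [v_0,v_3], [v_0,v_4], [v_0,v_5], [v_1,v_2], [v_1,v_4], [v_1,v_5], [v_2,v_3], [v_2,v_4], [v_2,v_5], [v_3,v_4], [v_3,v_5]
  2-simplices (8): [v_0,v_1,v_4], [v_0,v_1,v_5], [v_0,v_3,v_4], [v_0,v_3,v_5], [v_1,v_2,v_4], [v_1,v_2,v_5], [v_2,v_3,v_4], [v_2,v_3,v_5]

giving chain groups C_0 ≅ Z^6, C_1 ≅ Z^12, C_2 ≅ Z^8.

Boundary ∂_1: C_1 → C_0 is given by ∂[p,q] = [q] − [p]. For instance
  ∂[v_1,v_5] = [v_5] − [v_1].
The resulting 6×12 matrix has rank 5, and its Smith normal form has invariant factors (1,1,1,1,1).

The boundary map ∂_2: C_2 → C_1 acts by ∂[p,q,r] = [q,r] − [p,r] + [p,q]. For instance
  ∂[v_1,v_2,v_4] = [v_2,v_4] − [v_1,v_4] + [v_1,v_2],
  ∂[v_0,v_3,v_4] = [v_3,v_4] − [v_0,v_4] + [v_0,v_3].
The 12×8 boundary matrix has rank 7 and Smith normal form diag(1,1,1,1,1,1,1).

Now H_k = ker ∂_k / im ∂_{k+1}, so:

  H_0: rank C_0 − rank ∂_1 = 6 − 5 = 1, and the invariant factors of ∂_1 are all 1, so H_0 = Z.
  H_1: rank ker ∂_1 − rank ∂_2 = (12 − 5) − 7 = 0, and the invariant factors of ∂_2 are all 1, so H_1 = 0.
  H_2: rank ker ∂_2 − rank ∂_3 = (8 − 7) − 0 = 1, and there is no ∂_3, so H_2 = Z.

(K is a triangulation of the 2-sphere S^2.)

H_0 = Z,  H_1 = 0,  H_2 = Z.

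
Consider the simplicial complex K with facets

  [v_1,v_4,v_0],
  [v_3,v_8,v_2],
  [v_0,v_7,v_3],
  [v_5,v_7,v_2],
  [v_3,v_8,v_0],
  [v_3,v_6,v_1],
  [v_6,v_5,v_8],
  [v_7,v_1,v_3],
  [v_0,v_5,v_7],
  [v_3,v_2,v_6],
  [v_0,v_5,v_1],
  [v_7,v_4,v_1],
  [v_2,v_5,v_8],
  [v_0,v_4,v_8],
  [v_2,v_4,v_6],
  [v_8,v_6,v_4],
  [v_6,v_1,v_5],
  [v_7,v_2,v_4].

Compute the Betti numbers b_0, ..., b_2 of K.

b_0 = 1, b_1 = 1, b_2 = 0.

We work with the vertex ordering v_0 < v_1 < v_2 < v_3 < v_4 < v_5 < v_6 < v_7 < v_8. The simplices of K, each written with vertices in increasing order, are:

  0-simplices (9): [v_0], [v_1], [v_2], [v_3], [v_4], [v_5], [v_6], [v_7], [v_8]
  1-simplices (27): (27 of them)
  2-simplices (18): (18 of them)

Hence C_0 ≅ Z^9, C_1 ≅ Z^27, C_2 ≅ Z^18.

∂_1: C_1 → C_0 sends each edge [p,q] (with p < q) to q − p. For instance
  ∂[v_3,v_8] = [v_8] − [v_3].
The resulting 9×27 matrix has rank 8, and its Smith normal form has invariant factors (1,1,1,1,1,1,1,1).

The boundary map ∂_2: C_2 → C_1 acts by ∂[p,q,r] = [q,r] − [p,r] + [p,q]. For instance
  ∂[v_1,v_3,v_6] = [v_3,v_6] − [v_1,v_6] + [v_1,v_3],
  ∂[v_5,v_6,v_8] = [v_6,v_8] − [v_5,v_8] + [v_5,v_6].
The 27×18 boundary matrix has rank 18 and Smith normal form diag(1,1,1,1,1,1,1,1,1,1,1,1,1,1,1,1,1,2).

From H_k ≅ ker(∂_k) / im(∂_{k+1}) we obtain:

  H_0: rank C_0 − rank ∂_1 = 9 − 8 = 1, and the invariant factors of ∂_1 are all 1, so H_0 = Z.
  H_1: rank ker ∂_1 − rank ∂_2 = (27 − 8) − 18 = 1, and ∂_2 has invariant factor 2 > 1, so H_1 = Z ⊕ Z/2Z.
  H_2: rank ker ∂_2 − rank ∂_3 = (18 − 18) − 0 = 0, and there is no ∂_3, so H_2 = 0.

Hence the Betti numbers are b_0 = 1, b_1 = 1, b_2 = 0.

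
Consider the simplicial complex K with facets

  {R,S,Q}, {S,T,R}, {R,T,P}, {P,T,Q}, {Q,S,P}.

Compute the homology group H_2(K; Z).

We work with the vertex ordering P < Q < R < S < T. The simplices of K, each written with vertices in increasing order, are:

  0-simplices (5): P, Q, R, S, T
  1-simplices (10): PQ, PR, PS, PT, QR, QS, QT, RS, RT, ST
  2-simplices (5): PQS, PQT, PRT, QRS, RST

Hence C_0 ≅ Z^5, C_1 ≅ Z^10, C_2 ≅ Z^5.

Boundary ∂_1: C_1 → C_0 is given by ∂[p,q] = [q] − [p].
As a 5×10 matrix over Z this has rank 4, with invariant factors (1,1,1,1).

∂_2: C_2 → C_1 sends each 2-simplex [p,q,r] to [q,r] − [p,r] + [p,q]. For instance
  ∂RST = ST − RT + RS,
  ∂PQS = QS − PS + PQ.
This gives a 10×5 integer matrix of rank 5; reducing to Smith normal form yields diagonal entries (1,1,1,1,1).

Reading off H_k = ker ∂_k / im ∂_{k+1}:

  H_2: rank ker ∂_2 − rank ∂_3 = (5 − 5) − 0 = 0, and there is no ∂_3, so H_2 = 0.

H_2 = 0.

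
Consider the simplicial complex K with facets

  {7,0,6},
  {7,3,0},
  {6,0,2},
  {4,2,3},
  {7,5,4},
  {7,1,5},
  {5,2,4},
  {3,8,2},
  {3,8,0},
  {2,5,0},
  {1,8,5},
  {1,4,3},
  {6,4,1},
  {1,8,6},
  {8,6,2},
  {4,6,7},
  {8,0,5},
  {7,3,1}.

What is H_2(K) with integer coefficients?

Fix the vertex order 0 < 1 < 2 < 3 < 4 < 5 < 6 < 7 < 8 and write every simplex with vertices in increasing order. Then dim K = 2 and the simplices of K are:

  0-simplices (9): [0], [1], [2], [3], [4], [5], [6], [7], [8]
  1-simplices (27): (27 of them)
  2-simplices (18): [0,2,5], [0,2,6], [0,3,7], [0,3,8], [0,5,8], [0,6,7], [1,3,4], [1,3,7], [1,4,6], [1,5,7], [1,5,8], [1,6,8], [2,3,4], [2,3,8], [2,4,5], [2,6,8], [4,5,7], [4,6,7]

so the chain groups are C_0 ≅ Z^9, C_1 ≅ Z^27, C_2 ≅ Z^18.

The boundary map ∂_1: C_1 → C_0 is given by ∂[p,q] = [q] − [p]. For instance
  ∂[0,8] = [8] − [0].
The 9×27 boundary matrix has rank 8 and Smith normal form diag(1,1,1,1,1,1,1,1).

The boundary map ∂_2: C_2 → C_1 sends each 2-simplex [p,q,r] to [q,r] − [p,r] + [p,q]. For instance
  ∂[2,4,5] = [4,5] − [2,5] + [2,4],
  ∂[0,5,8] = [5,8] − [0,8] + [0,5].
As a 27×18 matrix over Z this has rank 18, with invariant factors (1,1,1,1,1,1,1,1,1,1,1,1,1,1,1,1,1,2).

From H_k ≅ ker(∂_k) / im(∂_{k+1}) we obtain:

  H_2: rank ker ∂_2 − rank ∂_3 = (18 − 18) − 0 = 0, and there is no ∂_3, so H_2 = 0.

H_2 ≅ 0.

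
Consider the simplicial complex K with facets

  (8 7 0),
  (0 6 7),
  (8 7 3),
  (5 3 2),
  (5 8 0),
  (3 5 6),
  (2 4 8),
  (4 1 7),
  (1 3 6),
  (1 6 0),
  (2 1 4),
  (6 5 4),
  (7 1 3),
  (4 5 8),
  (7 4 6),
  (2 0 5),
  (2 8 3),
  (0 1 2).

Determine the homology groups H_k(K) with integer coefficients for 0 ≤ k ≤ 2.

H_0 ≅ Z,  H_1 ≅ Z ⊕ Z/2,  H_2 = 0.

Order the vertices as 0 < 1 < 2 < 3 < 4 < 5 < 6 < 7 < 8. Listing each simplex with vertices in this order, K has dimension 2 with simplices:

  0-simplices (9): [0], [1], [2], [3], [4], [5], [6], [7], [8]
  1-simplices (27): (27 of them)
  2-simplices (18): [0,1,2], [0,1,6], [0,2,5], [0,5,8], [0,6,7], [0,7,8], [1,2,4], [1,3,6], [1,3,7], [1,4,7], [2,3,5], [2,3,8], [2,4,8], [3,5,6], [3,7,8], [4,5,6], [4,5,8], [4,6,7]

so the chain groups are C_0 ≅ Z^9, C_1 ≅ Z^27, C_2 ≅ Z^18.

∂_1: C_1 → C_0 maps an edge to its endpoints' difference, ∂[p,q] = q − p.
The 9×27 boundary matrix has rank 8 and Smith normal form diag(1,1,1,1,1,1,1,1).

∂_2: C_2 → C_1 sends each 2-simplex [p,q,r] to [q,r] − [p,r] + [p,q]. For instance
  ∂[0,7,8] = [7,8] − [0,8] + [0,7],
  ∂[2,3,5] = [3,5] − [2,5] + [2,3].
The 27×18 boundary matrix has rank 18 and Smith normal form diag(1,1,1,1,1,1,1,1,1,1,1,1,1,1,1,1,1,2).

Now H_k = ker ∂_k / im ∂_{k+1}, so:

  H_0: rank C_0 − rank ∂_1 = 9 − 8 = 1, and the invariant factors of ∂_1 are all 1, so H_0 = Z.
  H_1: rank ker ∂_1 − rank ∂_2 = (27 − 8) − 18 = 1, and ∂_2 has invariant factor 2 > 1, so H_1 = Z ⊕ Z/2.
  H_2: rank ker ∂_2 − rank ∂_3 = (18 − 18) − 0 = 0, and there is no ∂_3, so H_2 = 0.

(K is a triangulation of the Klein bottle.)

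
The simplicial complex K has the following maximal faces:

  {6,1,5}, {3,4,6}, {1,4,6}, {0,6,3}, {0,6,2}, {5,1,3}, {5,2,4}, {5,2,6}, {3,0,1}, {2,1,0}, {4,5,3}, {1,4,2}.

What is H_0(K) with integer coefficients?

H_0 ≅ Z.

We work with the vertex ordering 0 < 1 < 2 < 3 < 4 < 5 < 6. The simplices of K, each written with vertices in increasing order, are:

  0-simplices (7): [0], [1], [2], [3], [4], [5], [6]
  1-simplices (18): [0,1], [0,2], [0,3], [0,6], [1,2], [1,3], [1,4], [1,5], [1,6], [2,4], [2,5], [2,6], [3,4], [3,5], [3,6], [4,5], [4,6], [5,6]
  2-simplices (12): [0,1,2], [0,1,3], [0,2,6], [0,3,6], [1,2,4], [1,3,5], [1,4,6], [1,5,6], [2,4,5], [2,5,6], [3,4,5], [3,4,6]

so the chain groups are C_0 ≅ Z^7, C_1 ≅ Z^18, C_2 ≅ Z^12.

The boundary map ∂_1: C_1 → C_0 maps an edge to its endpoints' difference, ∂[p,q] = q − p.
The resulting 7×18 matrix has rank 6, and its Smith normal form has invariant factors (1,1,1,1,1,1).

The boundary map ∂_2: C_2 → C_1 maps a triangle to the signed sum of its edges. For instance
  ∂[0,2,6] = [2,6] − [0,6] + [0,2],
  ∂[0,1,3] = [1,3] − [0,3] + [0,1].
The 18×12 boundary matrix has rank 12 and Smith normal form diag(1,1,1,1,1,1,1,1,1,1,1,2).

Computing H_k = (kernel of ∂_k) / (image of ∂_{k+1}):

  H_0: rank C_0 − rank ∂_1 = 7 − 6 = 1, and the invariant factors of ∂_1 are all 1, so H_0 = Z.

(K is a triangulation of the real projective plane RP^2.)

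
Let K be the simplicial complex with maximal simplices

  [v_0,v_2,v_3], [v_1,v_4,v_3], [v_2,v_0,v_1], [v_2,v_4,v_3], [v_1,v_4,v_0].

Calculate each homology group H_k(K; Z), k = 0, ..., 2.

H_0 ≅ Z,  H_1 ≅ Z,  H_2 = 0.

Take the total order v_0 < v_1 < v_2 < v_3 < v_4 on the vertex set. Then K (dimension 2) consists of the simplices:

  0-simplices (5): [v_0], [v_1], [v_2], [v_3], [v_4]
  1-simplices (10): [v_0,v_1], [v_0,v_2], [v_0,v_3], [v_0,v_4], [v_1,v_2], [v_1,v_3], [v_1,v_4], [v_2,v_3], [v_2,v_4], [v_3,v_4]
  2-simplices (5): [v_0,v_1,v_2], [v_0,v_1,v_4], [v_0,v_2,v_3], [v_1,v_3,v_4], [v_2,v_3,v_4]

giving chain groups C_0 ≅ Z^5, C_1 ≅ Z^10, C_2 ≅ Z^5.

The boundary map ∂_1: C_1 → C_0 maps an edge to its endpoints' difference, ∂[p,q] = q − p. For instance
  ∂[v_1,v_2] = [v_2] − [v_1].
As a 5×10 matrix over Z this has rank 4, with invariant factors (1,1,1,1).

The boundary map ∂_2: C_2 → C_1 acts by ∂[p,q,r] = [q,r] − [p,r] + [p,q]. For instance
  ∂[v_0,v_1,v_4] = [v_1,v_4] − [v_0,v_4] + [v_0,v_1],
  ∂[v_0,v_2,v_3] = [v_2,v_3] − [v_0,v_3] + [v_0,v_2].
This gives a 10×5 integer matrix of rank 5; reducing to Smith normal form yields diagonal entries (1,1,1,1,1).

Now H_k = ker ∂_k / im ∂_{k+1}, so:

  H_0: rank C_0 − rank ∂_1 = 5 − 4 = 1, and the invariant factors of ∂_1 are all 1, so H_0 = Z.
  H_1: rank ker ∂_1 − rank ∂_2 = (10 − 4) − 5 = 1, and the invariant factors of ∂_2 are all 1, so H_1 = Z.
  H_2: rank ker ∂_2 − rank ∂_3 = (5 − 5) − 0 = 0, and there is no ∂_3, so H_2 = 0.

As a check, the Euler characteristic is 5 − 10 + 5 = 0, which agrees with 1 − 1 + 0 = 0.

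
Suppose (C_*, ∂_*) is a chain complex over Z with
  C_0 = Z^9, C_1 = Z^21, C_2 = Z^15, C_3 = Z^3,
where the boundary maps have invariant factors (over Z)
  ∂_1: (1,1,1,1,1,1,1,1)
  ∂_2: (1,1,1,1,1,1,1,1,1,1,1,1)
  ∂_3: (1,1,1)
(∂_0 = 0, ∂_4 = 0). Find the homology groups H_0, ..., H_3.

H_0: b_0 = 9 − 0 − 8 = 1; torsion from ∂_1 factors > 1: none. So H_0 = Z.
H_1: b_1 = 21 − 8 − 12 = 1; torsion from ∂_2 factors > 1: none. So H_1 = Z.
H_2: b_2 = 15 − 12 − 3 = 0; torsion from ∂_3 factors > 1: none. So H_2 = 0.
H_3: b_3 = 3 − 3 − 0 = 0; torsion from ∂_4 factors > 1: none. So H_3 = 0.

H_0 = Z,  H_1 = Z,  H_2 = 0,  H_3 = 0.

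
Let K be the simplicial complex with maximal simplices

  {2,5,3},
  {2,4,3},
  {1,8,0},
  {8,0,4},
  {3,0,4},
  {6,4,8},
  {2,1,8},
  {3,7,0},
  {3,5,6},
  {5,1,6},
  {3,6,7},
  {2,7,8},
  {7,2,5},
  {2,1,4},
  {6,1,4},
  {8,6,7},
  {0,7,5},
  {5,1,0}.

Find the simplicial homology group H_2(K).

We work with the vertex ordering 0 < 1 < 2 < 3 < 4 < 5 < 6 < 7 < 8. The simplices of K, each written with vertices in increasing order, are:

  0-simplices (9): [0], [1], [2], [3], [4], [5], [6], [7], [8]
  1-simplices (27): (27 of them)
  2-simplices (18): [0,1,5], [0,1,8], [0,3,4], [0,3,7], [0,4,8], [0,5,7], [1,2,4], [1,2,8], [1,4,6], [1,5,6], [2,3,4], [2,3,5], [2,5,7], [2,7,8], [3,5,6], [3,6,7], [4,6,8], [6,7,8]

Hence C_0 ≅ Z^9, C_1 ≅ Z^27, C_2 ≅ Z^18.

∂_1: C_1 → C_0 is given by ∂[p,q] = [q] − [p].
The 9×27 boundary matrix has rank 8 and Smith normal form diag(1,1,1,1,1,1,1,1).

The boundary map ∂_2: C_2 → C_1 maps a triangle to the signed sum of its edges. For instance
  ∂[3,6,7] = [6,7] − [3,7] + [3,6],
  ∂[3,5,6] = [5,6] − [3,6] + [3,5].
As a 27×18 matrix over Z this has rank 18, with invariant factors (1,1,1,1,1,1,1,1,1,1,1,1,1,1,1,1,1,2).

Now H_k = ker ∂_k / im ∂_{k+1}, so:

  H_2: rank ker ∂_2 − rank ∂_3 = (18 − 18) − 0 = 0, and there is no ∂_3, so H_2 = 0.

H_2 ≅ 0.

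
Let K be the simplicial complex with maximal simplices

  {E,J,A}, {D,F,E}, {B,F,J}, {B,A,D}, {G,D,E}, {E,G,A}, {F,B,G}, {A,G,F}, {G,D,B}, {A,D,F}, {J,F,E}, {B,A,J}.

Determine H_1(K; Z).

H_1 ≅ Z/2Z.

We work with the vertex ordering A < B < D < E < F < G < J. The simplices of K, each written with vertices in increasing order, are:

  0-simplices (7): A, B, D, E, F, G, J
  1-simplices (18): AB, AD, AE, AF, AG, AJ, BD, BF, BG, BJ, DE, DF, DG, EF, EG, EJ, FG, FJ
  2-simplices (12): ABD, ABJ, ADF, AEG, AEJ, AFG, BDG, BFG, BFJ, DEF, DEG, EFJ

Hence C_0 ≅ Z^7, C_1 ≅ Z^18, C_2 ≅ Z^12.

Boundary ∂_1: C_1 → C_0 is given by ∂[p,q] = [q] − [p].
As a 7×18 matrix over Z this has rank 6, with invariant factors (1,1,1,1,1,1).

∂_2: C_2 → C_1 acts by ∂[p,q,r] = [q,r] − [p,r] + [p,q]. For instance
  ∂BFJ = FJ − BJ + BF,
  ∂AFG = FG − AG + AF.
As a 18×12 matrix over Z this has rank 12, with invariant factors (1,1,1,1,1,1,1,1,1,1,1,2).

Reading off H_k = ker ∂_k / im ∂_{k+1}:

  H_1: rank ker ∂_1 − rank ∂_2 = (18 − 6) − 12 = 0, and ∂_2 has invariant factor 2 > 1, so H_1 ≅ Z/2Z.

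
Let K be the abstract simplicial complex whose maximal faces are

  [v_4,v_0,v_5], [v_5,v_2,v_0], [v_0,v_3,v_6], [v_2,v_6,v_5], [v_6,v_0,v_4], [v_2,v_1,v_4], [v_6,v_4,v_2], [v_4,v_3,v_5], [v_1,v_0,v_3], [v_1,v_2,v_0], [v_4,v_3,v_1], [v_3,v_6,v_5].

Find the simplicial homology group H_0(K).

Fix the vertex order v_0 < v_1 < v_2 < v_3 < v_4 < v_5 < v_6 and write every simplex with vertices in increasing order. Then dim K = 2 and the simplices of K are:

  0-simplices (7): [v_0], [v_1], [v_2], [v_3], [v_4], [v_5], [v_6]
  1-simplices (18): (18 of them)
  2-simplices (12): (12 of them)

giving chain groups C_0 ≅ Z^7, C_1 ≅ Z^18, C_2 ≅ Z^12.

Boundary ∂_1: C_1 → C_0 sends each edge [p,q] (with p < q) to q − p.
The 7×18 boundary matrix has rank 6 and Smith normal form diag(1,1,1,1,1,1).

The boundary map ∂_2: C_2 → C_1 acts by ∂[p,q,r] = [q,r] − [p,r] + [p,q]. For instance
  ∂[v_2,v_4,v_6] = [v_4,v_6] − [v_2,v_6] + [v_2,v_4],
  ∂[v_1,v_3,v_4] = [v_3,v_4] − [v_1,v_4] + [v_1,v_3].
As a 18×12 matrix over Z this has rank 12, with invariant factors (1,1,1,1,1,1,1,1,1,1,1,2).

Now H_k = ker ∂_k / im ∂_{k+1}, so:

  H_0: rank C_0 − rank ∂_1 = 7 − 6 = 1, and the invariant factors of ∂_1 are all 1, so H_0 = Z.

(K is a triangulation of the real projective plane RP^2.)

H_0 = Z.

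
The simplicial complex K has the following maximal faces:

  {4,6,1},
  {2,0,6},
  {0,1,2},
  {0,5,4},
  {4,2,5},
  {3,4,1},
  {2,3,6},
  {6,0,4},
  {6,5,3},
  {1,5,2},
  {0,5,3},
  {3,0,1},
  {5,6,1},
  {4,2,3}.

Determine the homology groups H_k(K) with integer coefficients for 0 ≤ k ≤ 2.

K has 7 vertices, 21 edges, 14 triangles.
rank ∂_0 = 0, rank ∂_1 = 6 ⇒ b_0 = 7 − 0 − 6 = 1; all invariant factors of ∂_1 are 1 so no torsion. So H_0 ≅ Z.
rank ∂_1 = 6, rank ∂_2 = 13 ⇒ b_1 = 21 − 6 − 13 = 2; all invariant factors of ∂_2 are 1 so no torsion. So H_1 ≅ Z^2.
rank ∂_2 = 13, rank ∂_3 = 0 ⇒ b_2 = 14 − 13 − 0 = 1. So H_2 ≅ Z.

H_0 = Z,  H_1 = Z^2,  H_2 = Z.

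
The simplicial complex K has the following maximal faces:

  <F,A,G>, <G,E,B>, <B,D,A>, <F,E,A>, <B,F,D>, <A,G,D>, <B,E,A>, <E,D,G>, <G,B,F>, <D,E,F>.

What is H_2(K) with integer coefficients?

H_2 ≅ 0.

Take the total order A < B < D < E < F < G on the vertex set. Then K (dimension 2) consists of the simplices:

  0-simplices (6): A, B, D, E, F, G
  1-simplices (15): AB, AD, AE, AF, AG, BD, BE, BF, BG, DE, DF, DG, EF, EG, FG
  2-simplices (10): ABD, ABE, ADG, AEF, AFG, BDF, BEG, BFG, DEF, DEG

so the chain groups are C_0 ≅ Z^6, C_1 ≅ Z^15, C_2 ≅ Z^10.

Boundary ∂_1: C_1 → C_0 maps an edge to its endpoints' difference, ∂[p,q] = q − p. For instance
  ∂AD = D − A.
The resulting 6×15 matrix has rank 5, and its Smith normal form has invariant factors (1,1,1,1,1).

∂_2: C_2 → C_1 acts by ∂[p,q,r] = [q,r] − [p,r] + [p,q]. For instance
  ∂BEG = EG − BG + BE,
  ∂BDF = DF − BF + BD.
As a 15×10 matrix over Z this has rank 10, with invariant factors (1,1,1,1,1,1,1,1,1,2).

Reading off H_k = ker ∂_k / im ∂_{k+1}:

  H_2: rank ker ∂_2 − rank ∂_3 = (10 − 10) − 0 = 0, and there is no ∂_3, so H_2 = 0.

(K is a triangulation of the real projective plane RP^2.)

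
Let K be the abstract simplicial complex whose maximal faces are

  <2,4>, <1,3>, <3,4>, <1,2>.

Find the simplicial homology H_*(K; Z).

H_0 = Z,  H_1 = Z.

Fix the vertex order 1 < 2 < 3 < 4 and write every simplex with vertices in increasing order. Then dim K = 1 and the simplices of K are:

  0-simplices (4): [1], [2], [3], [4]
  1-simplices (4): [1,2], [1,3], [2,4], [3,4]

giving chain groups C_0 ≅ Z^4, C_1 ≅ Z^4.

The boundary map ∂_1: C_1 → C_0 sends each edge [p,q] (with p < q) to q − p. For instance
  ∂[2,4] = [4] − [2].
This gives a 4×4 integer matrix of rank 3; reducing to Smith normal form yields diagonal entries (1,1,1).

Computing H_k = (kernel of ∂_k) / (image of ∂_{k+1}):

  H_0: rank C_0 − rank ∂_1 = 4 − 3 = 1, and the invariant factors of ∂_1 are all 1, so H_0 ≅ Z.
  H_1: rank ker ∂_1 − rank ∂_2 = (4 − 3) − 0 = 1, and there is no ∂_2, so H_1 ≅ Z.

As a check, the Euler characteristic is 4 − 4 = 0, which agrees with 1 − 1 = 0.
(K is a triangulation of the circle S^1.)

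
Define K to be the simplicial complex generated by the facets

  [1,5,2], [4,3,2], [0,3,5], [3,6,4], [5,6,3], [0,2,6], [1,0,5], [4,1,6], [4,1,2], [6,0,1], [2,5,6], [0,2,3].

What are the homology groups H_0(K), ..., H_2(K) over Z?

H_0 = Z,  H_1 = Z/2Z,  H_2 = 0.

We work with the vertex ordering 0 < 1 < 2 < 3 < 4 < 5 < 6. The simplices of K, each written with vertices in increasing order, are:

  0-simplices (7): [0], [1], [2], [3], [4], [5], [6]
  1-simplices (18): [0,1], [0,2], [0,3], [0,5], [0,6], [1,2], [1,4], [1,5], [1,6], [2,3], [2,4], [2,5], [2,6], [3,4], [3,5], [3,6], [4,6], [5,6]
  2-simplices (12): [0,1,5], [0,1,6], [0,2,3], [0,2,6], [0,3,5], [1,2,4], [1,2,5], [1,4,6], [2,3,4], [2,5,6], [3,4,6], [3,5,6]

giving chain groups C_0 ≅ Z^7, C_1 ≅ Z^18, C_2 ≅ Z^12.

Boundary ∂_1: C_1 → C_0 maps an edge to its endpoints' difference, ∂[p,q] = q − p. For instance
  ∂[2,5] = [5] − [2].
The 7×18 boundary matrix has rank 6 and Smith normal form diag(1,1,1,1,1,1).

The boundary map ∂_2: C_2 → C_1 maps a triangle to the signed sum of its edges. For instance
  ∂[2,3,4] = [3,4] − [2,4] + [2,3],
  ∂[2,5,6] = [5,6] − [2,6] + [2,5].
As a 18×12 matrix over Z this has rank 12, with invariant factors (1,1,1,1,1,1,1,1,1,1,1,2).

From H_k ≅ ker(∂_k) / im(∂_{k+1}) we obtain:

  H_0: rank C_0 − rank ∂_1 = 7 − 6 = 1, and the invariant factors of ∂_1 are all 1, so H_0 ≅ Z.
  H_1: rank ker ∂_1 − rank ∂_2 = (18 − 6) − 12 = 0, and ∂_2 has invariant factor 2 > 1, so H_1 ≅ Z/2Z.
  H_2: rank ker ∂_2 − rank ∂_3 = (12 − 12) − 0 = 0, and there is no ∂_3, so H_2 ≅ 0.

(K is a triangulation of the real projective plane RP^2.)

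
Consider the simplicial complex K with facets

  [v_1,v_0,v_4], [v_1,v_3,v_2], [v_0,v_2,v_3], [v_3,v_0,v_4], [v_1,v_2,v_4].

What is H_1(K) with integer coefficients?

H_1 ≅ Z.

K has 5 vertices, 10 edges, 5 triangles.
rank ∂_1 = 4, rank ∂_2 = 5 ⇒ b_1 = 10 − 4 − 5 = 1; all invariant factors of ∂_2 are 1 so no torsion. So H_1 ≅ Z.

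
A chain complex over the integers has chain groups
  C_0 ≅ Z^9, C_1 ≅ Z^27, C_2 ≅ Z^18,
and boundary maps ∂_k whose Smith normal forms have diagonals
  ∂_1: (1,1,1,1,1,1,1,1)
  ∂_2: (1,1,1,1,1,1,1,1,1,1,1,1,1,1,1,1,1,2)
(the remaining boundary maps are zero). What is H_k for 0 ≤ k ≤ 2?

H_0 = Z,  H_1 = Z ⊕ Z/2,  H_2 = 0.

H_0: b_0 = 9 − 0 − 8 = 1; torsion from ∂_1 factors > 1: none. So H_0 = Z.
H_1: b_1 = 27 − 8 − 18 = 1; torsion from ∂_2 factors > 1: [2]. So H_1 = Z ⊕ Z/2.
H_2: b_2 = 18 − 18 − 0 = 0; torsion from ∂_3 factors > 1: none. So H_2 = 0.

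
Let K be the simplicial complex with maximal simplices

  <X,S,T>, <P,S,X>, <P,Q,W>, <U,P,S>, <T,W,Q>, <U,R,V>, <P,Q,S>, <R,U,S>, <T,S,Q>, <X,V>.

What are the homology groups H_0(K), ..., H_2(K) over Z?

K has 9 vertices, 18 edges, 9 triangles.
rank ∂_0 = 0, rank ∂_1 = 8 ⇒ b_0 = 9 − 0 − 8 = 1; all invariant factors of ∂_1 are 1 so no torsion. So H_0 ≅ Z.
rank ∂_1 = 8, rank ∂_2 = 9 ⇒ b_1 = 18 − 8 − 9 = 1; all invariant factors of ∂_2 are 1 so no torsion. So H_1 ≅ Z.
rank ∂_2 = 9, rank ∂_3 = 0 ⇒ b_2 = 9 − 9 − 0 = 0. So H_2 ≅ 0.

H_0 ≅ Z,  H_1 ≅ Z,  H_2 = 0.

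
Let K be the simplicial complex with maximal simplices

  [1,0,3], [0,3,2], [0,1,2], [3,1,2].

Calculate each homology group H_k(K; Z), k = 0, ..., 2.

Fix the vertex order 0 < 1 < 2 < 3 and write every simplex with vertices in increasing order. Then dim K = 2 and the simplices of K are:

  0-simplices (4): [0], [1], [2], [3]
  1-simplices (6): [0,1], [0,2], [0,3], [1,2], [1,3], [2,3]
  2-simplices (4): [0,1,2], [0,1,3], [0,2,3], [1,2,3]

so the chain groups are C_0 ≅ Z^4, C_1 ≅ Z^6, C_2 ≅ Z^4.

Boundary ∂_1: C_1 → C_0 is given by ∂[p,q] = [q] − [p].
The resulting 4×6 matrix has rank 3, and its Smith normal form has invariant factors (1,1,1).

∂_2: C_2 → C_1 maps a triangle to the signed sum of its edges. For instance
  ∂[0,1,2] = [1,2] − [0,2] + [0,1],
  ∂[0,1,3] = [1,3] − [0,3] + [0,1].
The 6×4 boundary matrix has rank 3 and Smith normal form diag(1,1,1).

Now H_k = ker ∂_k / im ∂_{k+1}, so:

  H_0: rank C_0 − rank ∂_1 = 4 − 3 = 1, and the invariant factors of ∂_1 are all 1, so H_0 = Z.
  H_1: rank ker ∂_1 − rank ∂_2 = (6 − 3) − 3 = 0, and the invariant factors of ∂_2 are all 1, so H_1 = 0.
  H_2: rank ker ∂_2 − rank ∂_3 = (4 − 3) − 0 = 1, and there is no ∂_3, so H_2 = Z.

H_0 ≅ Z,  H_1 = 0,  H_2 ≅ Z.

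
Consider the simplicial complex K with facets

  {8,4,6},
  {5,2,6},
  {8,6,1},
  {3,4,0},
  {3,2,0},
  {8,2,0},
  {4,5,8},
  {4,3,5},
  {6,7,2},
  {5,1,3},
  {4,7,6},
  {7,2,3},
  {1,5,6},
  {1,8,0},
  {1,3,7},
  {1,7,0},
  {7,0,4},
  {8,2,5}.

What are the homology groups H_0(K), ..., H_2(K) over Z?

H_0 ≅ Z,  H_1 ≅ Z ⊕ Z/2,  H_2 = 0.

Order the vertices as 0 < 1 < 2 < 3 < 4 < 5 < 6 < 7 < 8. Listing each simplex with vertices in this order, K has dimension 2 with simplices:

  0-simplices (9): [0], [1], [2], [3], [4], [5], [6], [7], [8]
  1-simplices (27): (27 of them)
  2-simplices (18): [0,1,7], [0,1,8], [0,2,3], [0,2,8], [0,3,4], [0,4,7], [1,3,5], [1,3,7], [1,5,6], [1,6,8], [2,3,7], [2,5,6], [2,5,8], [2,6,7], [3,4,5], [4,5,8], [4,6,7], [4,6,8]

so the chain groups are C_0 ≅ Z^9, C_1 ≅ Z^27, C_2 ≅ Z^18.

∂_1: C_1 → C_0 maps an edge to its endpoints' difference, ∂[p,q] = q − p. For instance
  ∂[0,4] = [4] − [0].
The resulting 9×27 matrix has rank 8, and its Smith normal form has invariant factors (1,1,1,1,1,1,1,1).

∂_2: C_2 → C_1 sends each 2-simplex [p,q,r] to [q,r] − [p,r] + [p,q]. For instance
  ∂[0,3,4] = [3,4] − [0,4] + [0,3],
  ∂[2,6,7] = [6,7] − [2,7] + [2,6].
As a 27×18 matrix over Z this has rank 18, with invariant factors (1,1,1,1,1,1,1,1,1,1,1,1,1,1,1,1,1,2).

Now H_k = ker ∂_k / im ∂_{k+1}, so:

  H_0: rank C_0 − rank ∂_1 = 9 − 8 = 1, and the invariant factors of ∂_1 are all 1, so H_0 = Z.
  H_1: rank ker ∂_1 − rank ∂_2 = (27 − 8) − 18 = 1, and ∂_2 has invariant factor 2 > 1, so H_1 = Z ⊕ Z/2.
  H_2: rank ker ∂_2 − rank ∂_3 = (18 − 18) − 0 = 0, and there is no ∂_3, so H_2 = 0.

As a check, the Euler characteristic is 9 − 27 + 18 = 0, which agrees with 1 − 1 + 0 = 0.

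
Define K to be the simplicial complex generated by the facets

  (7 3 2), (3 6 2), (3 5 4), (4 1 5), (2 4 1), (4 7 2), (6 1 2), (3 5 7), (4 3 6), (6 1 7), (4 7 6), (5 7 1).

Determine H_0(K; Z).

K has 7 vertices, 18 edges, 12 triangles.
rank ∂_0 = 0, rank ∂_1 = 6 ⇒ b_0 = 7 − 0 − 6 = 1; all invariant factors of ∂_1 are 1 so no torsion. So H_0 ≅ Z.

H_0 = Z.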